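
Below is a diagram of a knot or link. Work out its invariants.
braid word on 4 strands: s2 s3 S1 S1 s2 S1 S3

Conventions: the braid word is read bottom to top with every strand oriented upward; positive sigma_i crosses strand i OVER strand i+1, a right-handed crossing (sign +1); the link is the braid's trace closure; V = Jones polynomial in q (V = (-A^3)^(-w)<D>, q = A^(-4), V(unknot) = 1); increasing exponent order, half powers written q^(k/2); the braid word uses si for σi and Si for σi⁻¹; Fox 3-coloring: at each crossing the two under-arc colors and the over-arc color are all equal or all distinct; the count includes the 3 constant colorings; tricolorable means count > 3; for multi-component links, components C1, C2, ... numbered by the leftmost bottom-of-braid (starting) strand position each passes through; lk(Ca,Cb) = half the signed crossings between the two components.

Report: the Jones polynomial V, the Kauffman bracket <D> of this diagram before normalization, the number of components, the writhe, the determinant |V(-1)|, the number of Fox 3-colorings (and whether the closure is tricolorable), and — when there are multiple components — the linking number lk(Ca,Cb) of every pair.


V(q) = -q^-4 + q^-3 + q^-1
bracket: -A - A^9 + A^13, w = -1
1 component, writhe -1, over 7 crossings
det 3, colorings 9 of 3^7 — tricolorable
observation: det 3 = |V(-1)|; divisible by 3, so tricolorable


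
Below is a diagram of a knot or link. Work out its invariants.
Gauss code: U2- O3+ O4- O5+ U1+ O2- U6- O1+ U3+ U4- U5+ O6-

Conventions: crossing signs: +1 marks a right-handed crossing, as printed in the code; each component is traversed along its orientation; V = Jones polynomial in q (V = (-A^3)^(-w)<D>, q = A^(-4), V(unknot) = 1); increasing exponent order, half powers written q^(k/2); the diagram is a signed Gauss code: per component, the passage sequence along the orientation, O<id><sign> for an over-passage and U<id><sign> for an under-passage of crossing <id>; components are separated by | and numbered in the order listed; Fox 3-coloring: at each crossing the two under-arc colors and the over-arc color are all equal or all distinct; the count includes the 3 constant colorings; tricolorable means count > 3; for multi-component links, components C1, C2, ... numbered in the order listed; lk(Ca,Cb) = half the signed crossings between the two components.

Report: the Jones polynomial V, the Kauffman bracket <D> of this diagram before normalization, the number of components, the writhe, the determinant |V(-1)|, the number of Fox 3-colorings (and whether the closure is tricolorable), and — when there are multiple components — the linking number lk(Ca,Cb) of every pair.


Jones polynomial: V(q) = q^-2 - q^-1 + 1 - q + q^2
<D> = A^-8 - A^-4 + 1 - A^4 + A^8; writhe 0
components 1, writhe 0 (6 crossings)
3-colorings: 3 of 3^6, det 5 — not tricolorable
note: palindromic: swapping q for 1/q fixes V


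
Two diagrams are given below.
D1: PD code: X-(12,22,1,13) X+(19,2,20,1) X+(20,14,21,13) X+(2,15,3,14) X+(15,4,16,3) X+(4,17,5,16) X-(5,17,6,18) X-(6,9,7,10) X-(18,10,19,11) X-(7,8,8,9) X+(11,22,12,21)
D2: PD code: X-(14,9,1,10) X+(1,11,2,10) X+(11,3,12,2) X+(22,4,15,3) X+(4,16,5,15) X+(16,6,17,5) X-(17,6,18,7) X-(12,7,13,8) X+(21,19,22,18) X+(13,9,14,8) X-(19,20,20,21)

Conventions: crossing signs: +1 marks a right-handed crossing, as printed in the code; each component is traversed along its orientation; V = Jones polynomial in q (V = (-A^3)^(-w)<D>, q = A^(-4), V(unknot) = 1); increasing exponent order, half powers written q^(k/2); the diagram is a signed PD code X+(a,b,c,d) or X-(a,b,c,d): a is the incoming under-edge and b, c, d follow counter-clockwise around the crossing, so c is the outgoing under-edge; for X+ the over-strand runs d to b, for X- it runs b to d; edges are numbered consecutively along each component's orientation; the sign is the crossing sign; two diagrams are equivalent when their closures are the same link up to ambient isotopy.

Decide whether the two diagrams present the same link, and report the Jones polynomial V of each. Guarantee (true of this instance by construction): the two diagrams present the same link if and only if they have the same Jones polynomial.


equivalent: yes
D1 (bracket A^-7 + A; 11 crossings at w = +1): V = -q^(1/2) - q^(5/2)
V(D2) = -q^(1/2) - q^(5/2)  (w +3, c 11, <D> = A^-1 + A^7)
key observation: Reidemeister moves carry D1 (11 crossings) to D2 (11)


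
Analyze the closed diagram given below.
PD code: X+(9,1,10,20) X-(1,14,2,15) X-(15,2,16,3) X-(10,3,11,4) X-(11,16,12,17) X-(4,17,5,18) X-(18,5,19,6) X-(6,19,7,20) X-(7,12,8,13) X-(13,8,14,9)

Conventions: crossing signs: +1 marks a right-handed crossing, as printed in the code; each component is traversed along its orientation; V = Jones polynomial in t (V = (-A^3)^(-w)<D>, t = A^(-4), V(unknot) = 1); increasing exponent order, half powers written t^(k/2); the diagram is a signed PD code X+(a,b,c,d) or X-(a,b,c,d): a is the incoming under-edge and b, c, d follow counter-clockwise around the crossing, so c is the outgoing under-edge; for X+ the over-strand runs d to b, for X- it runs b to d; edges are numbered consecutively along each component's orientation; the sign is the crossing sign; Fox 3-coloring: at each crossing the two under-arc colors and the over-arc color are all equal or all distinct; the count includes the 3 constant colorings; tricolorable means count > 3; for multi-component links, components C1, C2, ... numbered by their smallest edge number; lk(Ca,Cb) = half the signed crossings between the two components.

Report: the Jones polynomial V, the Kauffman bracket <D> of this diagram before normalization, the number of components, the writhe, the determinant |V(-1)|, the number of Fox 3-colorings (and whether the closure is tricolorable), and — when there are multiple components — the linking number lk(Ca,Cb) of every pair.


V(t) = t^-11 - 2t^-10 + 2t^-9 - 3t^-8 + 2t^-7 - 2t^-6 + 2t^-5 + t^-3
bracket: A^-12 + 2A^-4 - 2 + 2A^4 - 3A^8 + 2A^12 - 2A^16 + A^20, w = -8
1 component, writhe -8, over 10 crossings
det 15, colorings 9 of 3^10 — tricolorable
observation: V spans 8 powers of t: at least 8 crossings in any diagram


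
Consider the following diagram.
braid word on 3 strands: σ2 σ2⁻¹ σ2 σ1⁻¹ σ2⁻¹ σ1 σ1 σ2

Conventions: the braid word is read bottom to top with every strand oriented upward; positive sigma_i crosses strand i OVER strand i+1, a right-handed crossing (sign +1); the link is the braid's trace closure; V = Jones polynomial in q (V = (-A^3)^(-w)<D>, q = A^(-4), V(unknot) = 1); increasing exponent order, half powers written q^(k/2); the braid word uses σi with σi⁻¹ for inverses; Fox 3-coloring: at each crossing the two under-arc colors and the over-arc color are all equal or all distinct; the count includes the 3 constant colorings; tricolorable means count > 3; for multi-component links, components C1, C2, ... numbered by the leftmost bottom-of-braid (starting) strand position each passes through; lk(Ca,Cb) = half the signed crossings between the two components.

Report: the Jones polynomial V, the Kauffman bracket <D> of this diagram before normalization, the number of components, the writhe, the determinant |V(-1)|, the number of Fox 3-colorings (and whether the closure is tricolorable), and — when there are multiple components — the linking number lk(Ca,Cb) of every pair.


V(q) = q + q^3 - q^4
bracket: -A^-10 + A^-6 + A^2, w = +2
1 component, writhe +2, over 8 crossings
det 3, colorings 9 of 3^8 — tricolorable
observation: the span of V is 3, forcing >= 3 crossings in any diagram


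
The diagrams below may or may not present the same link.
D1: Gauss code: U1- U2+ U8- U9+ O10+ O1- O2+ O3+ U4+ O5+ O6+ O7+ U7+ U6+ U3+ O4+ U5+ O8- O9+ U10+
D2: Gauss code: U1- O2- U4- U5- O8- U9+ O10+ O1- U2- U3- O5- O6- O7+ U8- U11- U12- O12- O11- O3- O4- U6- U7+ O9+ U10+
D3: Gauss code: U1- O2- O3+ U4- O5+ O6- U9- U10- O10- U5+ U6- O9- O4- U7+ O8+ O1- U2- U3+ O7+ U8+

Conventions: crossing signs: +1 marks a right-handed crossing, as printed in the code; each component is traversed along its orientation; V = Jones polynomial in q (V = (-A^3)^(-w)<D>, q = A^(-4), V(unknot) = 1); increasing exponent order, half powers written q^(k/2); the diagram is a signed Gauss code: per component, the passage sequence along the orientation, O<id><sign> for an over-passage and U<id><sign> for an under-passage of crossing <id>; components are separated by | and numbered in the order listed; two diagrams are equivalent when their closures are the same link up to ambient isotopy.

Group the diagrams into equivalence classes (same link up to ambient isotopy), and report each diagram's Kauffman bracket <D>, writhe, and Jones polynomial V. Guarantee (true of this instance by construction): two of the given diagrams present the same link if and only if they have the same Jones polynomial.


grouping into links: {D1} | {D2} | {D3}
V(D1) = q + q^3 - q^4  (w +6, c 10, <D> = -A^2 + A^6 + A^14)
V(D2) = -q^-4 + q^-3 + q^-1  [12 crossings, <D> = A^-14 + A^-6 - A^-2, w = -6]
V(D3) = 1  (w -2, c 10, <D> = A^-6)
key observation: 3 classes among 3 diagrams; unequal V(q) rules out equality


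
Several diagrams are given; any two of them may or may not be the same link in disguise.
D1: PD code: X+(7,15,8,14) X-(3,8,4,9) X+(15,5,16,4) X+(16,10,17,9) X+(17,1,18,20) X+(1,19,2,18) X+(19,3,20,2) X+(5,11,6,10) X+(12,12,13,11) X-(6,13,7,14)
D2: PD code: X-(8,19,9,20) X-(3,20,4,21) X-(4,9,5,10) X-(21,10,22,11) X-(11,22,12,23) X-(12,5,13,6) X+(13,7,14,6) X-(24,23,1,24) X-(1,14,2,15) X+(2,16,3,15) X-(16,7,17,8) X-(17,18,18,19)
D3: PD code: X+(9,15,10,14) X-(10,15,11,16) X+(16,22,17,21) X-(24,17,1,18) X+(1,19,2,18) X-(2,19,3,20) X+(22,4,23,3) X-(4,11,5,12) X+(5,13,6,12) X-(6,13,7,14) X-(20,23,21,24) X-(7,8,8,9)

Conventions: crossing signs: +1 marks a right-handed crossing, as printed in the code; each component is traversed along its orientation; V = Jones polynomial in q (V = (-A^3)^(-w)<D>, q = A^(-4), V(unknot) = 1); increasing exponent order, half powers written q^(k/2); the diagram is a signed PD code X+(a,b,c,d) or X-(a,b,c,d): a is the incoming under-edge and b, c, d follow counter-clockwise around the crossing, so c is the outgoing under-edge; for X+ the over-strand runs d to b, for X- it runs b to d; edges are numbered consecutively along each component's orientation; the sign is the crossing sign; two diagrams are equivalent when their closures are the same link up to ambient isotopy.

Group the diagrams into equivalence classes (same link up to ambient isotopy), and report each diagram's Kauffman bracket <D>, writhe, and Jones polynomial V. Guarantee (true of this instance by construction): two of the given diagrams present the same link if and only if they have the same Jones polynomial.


equivalence classes: {D1} | {D2} | {D3}
D1 (bracket -A^2 + A^6 + A^14; 10 crossings at w = +6): V = q + q^3 - q^4
V(D2) = -q^-7 + q^-6 - q^-5 + q^-4 + q^-2  (w -8, c 12, <D> = A^-16 + A^-8 - A^-4 + 1 - A^4)
D3 (bracket A^-14 - A^-10 + A^-6 - A^-2 + A^2; 12 crossings at w = -2): V = q^-2 - q^-1 + 1 - q + q^2
key observation: comparing 3 Jones polynomials yields 3 groups


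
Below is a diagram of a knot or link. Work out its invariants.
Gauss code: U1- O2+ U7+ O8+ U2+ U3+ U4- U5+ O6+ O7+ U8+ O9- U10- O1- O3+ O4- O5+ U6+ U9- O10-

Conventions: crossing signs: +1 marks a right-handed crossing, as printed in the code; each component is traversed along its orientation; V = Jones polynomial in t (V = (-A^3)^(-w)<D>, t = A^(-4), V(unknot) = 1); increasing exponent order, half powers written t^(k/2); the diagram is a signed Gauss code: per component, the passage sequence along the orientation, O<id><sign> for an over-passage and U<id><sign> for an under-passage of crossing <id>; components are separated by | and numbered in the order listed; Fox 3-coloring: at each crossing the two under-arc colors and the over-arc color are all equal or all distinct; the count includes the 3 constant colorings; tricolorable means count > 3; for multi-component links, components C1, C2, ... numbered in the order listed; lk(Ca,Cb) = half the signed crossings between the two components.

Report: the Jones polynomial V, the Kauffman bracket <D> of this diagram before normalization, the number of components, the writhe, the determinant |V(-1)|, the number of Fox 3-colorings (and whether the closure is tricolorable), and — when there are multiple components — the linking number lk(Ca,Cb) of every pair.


V(t) = -t^-1 + 2 - t + 2t^2 - t^3 + t^4 - t^5
bracket: -A^-14 + A^-10 - A^-6 + 2A^-2 - A^2 + 2A^6 - A^10, w = +2
1 component, writhe +2, over 10 crossings
det 9, colorings 9 of 3^10 — tricolorable
observation: V spans 6 powers of t: at least 6 crossings in any diagram


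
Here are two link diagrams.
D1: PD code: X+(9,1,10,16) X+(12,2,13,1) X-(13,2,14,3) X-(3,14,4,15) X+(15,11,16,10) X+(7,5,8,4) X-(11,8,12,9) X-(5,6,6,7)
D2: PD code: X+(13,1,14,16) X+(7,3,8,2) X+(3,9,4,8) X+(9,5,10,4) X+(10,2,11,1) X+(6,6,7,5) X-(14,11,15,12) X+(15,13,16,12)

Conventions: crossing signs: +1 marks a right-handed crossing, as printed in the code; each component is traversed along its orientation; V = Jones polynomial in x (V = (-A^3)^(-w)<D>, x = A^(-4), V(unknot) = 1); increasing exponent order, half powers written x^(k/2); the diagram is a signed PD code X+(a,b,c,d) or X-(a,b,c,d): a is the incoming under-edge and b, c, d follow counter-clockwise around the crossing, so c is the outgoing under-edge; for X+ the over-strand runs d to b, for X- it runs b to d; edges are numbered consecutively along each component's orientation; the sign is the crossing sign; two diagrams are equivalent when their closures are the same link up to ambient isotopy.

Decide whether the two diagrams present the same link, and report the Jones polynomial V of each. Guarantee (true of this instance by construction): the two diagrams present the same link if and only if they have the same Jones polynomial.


equivalent: no
V(D1) = x^-2 - x^-1 + 1 - x + x^2  (w 0, c 8, <D> = A^-8 - A^-4 + 1 - A^4 + A^8)
V(D2) = x + x^3 - x^4  [8 crossings, <D> = -A^2 + A^6 + A^14, w = +6]
key observation: 2 values of V(x) split the 2 diagrams


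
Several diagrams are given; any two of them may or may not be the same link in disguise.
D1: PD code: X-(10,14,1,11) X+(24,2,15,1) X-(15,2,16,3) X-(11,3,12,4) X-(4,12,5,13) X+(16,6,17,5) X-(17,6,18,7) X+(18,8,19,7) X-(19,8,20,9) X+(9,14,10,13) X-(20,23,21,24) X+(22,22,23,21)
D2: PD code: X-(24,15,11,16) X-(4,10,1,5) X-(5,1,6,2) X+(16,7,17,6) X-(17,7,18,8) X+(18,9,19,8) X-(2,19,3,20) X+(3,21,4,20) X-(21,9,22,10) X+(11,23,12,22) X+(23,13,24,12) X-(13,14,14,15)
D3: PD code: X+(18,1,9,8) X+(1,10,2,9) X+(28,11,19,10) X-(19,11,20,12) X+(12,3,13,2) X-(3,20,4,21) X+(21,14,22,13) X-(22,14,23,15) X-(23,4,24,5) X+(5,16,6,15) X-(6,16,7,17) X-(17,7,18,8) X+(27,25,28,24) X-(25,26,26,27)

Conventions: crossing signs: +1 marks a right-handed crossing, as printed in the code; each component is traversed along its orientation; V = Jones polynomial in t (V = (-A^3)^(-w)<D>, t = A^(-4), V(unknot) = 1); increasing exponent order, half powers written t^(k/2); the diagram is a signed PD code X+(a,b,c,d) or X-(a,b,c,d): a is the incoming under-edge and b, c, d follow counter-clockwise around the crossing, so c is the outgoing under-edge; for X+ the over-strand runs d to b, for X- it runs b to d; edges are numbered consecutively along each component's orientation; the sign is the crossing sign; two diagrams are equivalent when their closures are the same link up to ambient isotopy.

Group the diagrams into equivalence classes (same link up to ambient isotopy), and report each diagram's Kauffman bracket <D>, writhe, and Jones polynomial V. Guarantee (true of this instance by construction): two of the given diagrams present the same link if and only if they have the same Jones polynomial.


classes: {D1, D2} | {D3}
V(D1) = t^-3 + t^-2 + t^-1 + 1  [12 crossings, <D> = A^-6 + A^-2 + A^2 + A^6, w = -2]
V(D2) = t^-3 + t^-2 + t^-1 + 1  [12 crossings, <D> = A^-6 + A^-2 + A^2 + A^6, w = -2]
V(D3) = t^-2 + 2 + t^2  [14 crossings, <D> = A^-8 + 2 + A^8, w = 0]
note: V(t) takes 2 values over 3 diagrams, fixing the grouping


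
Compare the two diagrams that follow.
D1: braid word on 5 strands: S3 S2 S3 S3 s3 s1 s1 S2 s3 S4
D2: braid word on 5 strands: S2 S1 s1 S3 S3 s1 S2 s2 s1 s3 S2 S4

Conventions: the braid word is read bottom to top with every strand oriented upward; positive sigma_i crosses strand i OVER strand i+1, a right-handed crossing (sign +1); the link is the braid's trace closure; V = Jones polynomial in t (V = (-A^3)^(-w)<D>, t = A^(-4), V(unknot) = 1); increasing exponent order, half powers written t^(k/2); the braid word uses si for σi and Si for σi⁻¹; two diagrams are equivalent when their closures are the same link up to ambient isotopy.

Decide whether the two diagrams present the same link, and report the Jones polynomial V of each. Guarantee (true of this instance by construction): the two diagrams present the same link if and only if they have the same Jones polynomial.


equivalent: yes
D1 (bracket A^-14 + 2A^-6 + A^2; 10 crossings at w = -2): V = t^-2 + 2 + t^2
V(D2) = t^-2 + 2 + t^2  (w -2, c 12, <D> = A^-14 + 2A^-6 + A^2)
key observation: one V(t) for all 2 diagrams — one class (guaranteed)


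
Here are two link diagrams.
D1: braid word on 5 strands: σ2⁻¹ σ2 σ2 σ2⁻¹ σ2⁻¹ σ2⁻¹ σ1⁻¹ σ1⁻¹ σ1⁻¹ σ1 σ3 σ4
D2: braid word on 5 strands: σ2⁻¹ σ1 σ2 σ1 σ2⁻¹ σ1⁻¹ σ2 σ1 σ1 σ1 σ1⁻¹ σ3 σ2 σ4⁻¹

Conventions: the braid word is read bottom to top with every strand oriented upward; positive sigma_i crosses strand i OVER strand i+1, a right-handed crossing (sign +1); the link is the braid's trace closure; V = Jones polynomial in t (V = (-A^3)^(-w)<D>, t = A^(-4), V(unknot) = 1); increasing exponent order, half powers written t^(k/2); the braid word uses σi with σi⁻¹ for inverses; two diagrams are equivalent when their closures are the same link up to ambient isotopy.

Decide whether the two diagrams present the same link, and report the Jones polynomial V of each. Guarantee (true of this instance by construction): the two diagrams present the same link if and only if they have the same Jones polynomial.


same link: no
V(D1) = t^-5 + 2t^-3 + t^-1  [12 crossings, <D> = A^-2 + 2A^6 + A^14, w = -2]
D2 (bracket A^-8 + 2 + A^8; 14 crossings at w = +4): V = t + 2t^3 + t^5
note: comparing 2 Jones polynomials yields 2 groups


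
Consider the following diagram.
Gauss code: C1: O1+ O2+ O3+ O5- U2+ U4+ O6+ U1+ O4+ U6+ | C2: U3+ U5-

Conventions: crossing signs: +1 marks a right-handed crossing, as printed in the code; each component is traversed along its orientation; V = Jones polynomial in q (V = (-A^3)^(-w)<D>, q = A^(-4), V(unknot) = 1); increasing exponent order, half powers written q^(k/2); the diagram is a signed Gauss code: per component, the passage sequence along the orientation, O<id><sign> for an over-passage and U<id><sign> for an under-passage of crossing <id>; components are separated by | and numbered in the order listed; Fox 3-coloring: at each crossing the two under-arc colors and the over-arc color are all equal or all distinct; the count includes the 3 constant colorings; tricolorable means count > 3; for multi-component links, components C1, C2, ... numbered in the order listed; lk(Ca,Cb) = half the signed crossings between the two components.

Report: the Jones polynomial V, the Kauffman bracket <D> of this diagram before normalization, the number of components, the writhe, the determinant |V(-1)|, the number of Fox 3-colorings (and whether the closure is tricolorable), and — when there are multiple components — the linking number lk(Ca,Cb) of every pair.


V(q) = -q^(1/2) - q^(3/2) - q^(5/2) + q^(9/2)
bracket: A^-6 - A^2 - A^6 - A^10, w = +4
2 components, writhe +4, over 6 crossings
lk(C1,C2) = 0
det 0, colorings 27 of 3^6 — tricolorable
observation: the span of V is 4, within the link bound 6 + 2 - 1


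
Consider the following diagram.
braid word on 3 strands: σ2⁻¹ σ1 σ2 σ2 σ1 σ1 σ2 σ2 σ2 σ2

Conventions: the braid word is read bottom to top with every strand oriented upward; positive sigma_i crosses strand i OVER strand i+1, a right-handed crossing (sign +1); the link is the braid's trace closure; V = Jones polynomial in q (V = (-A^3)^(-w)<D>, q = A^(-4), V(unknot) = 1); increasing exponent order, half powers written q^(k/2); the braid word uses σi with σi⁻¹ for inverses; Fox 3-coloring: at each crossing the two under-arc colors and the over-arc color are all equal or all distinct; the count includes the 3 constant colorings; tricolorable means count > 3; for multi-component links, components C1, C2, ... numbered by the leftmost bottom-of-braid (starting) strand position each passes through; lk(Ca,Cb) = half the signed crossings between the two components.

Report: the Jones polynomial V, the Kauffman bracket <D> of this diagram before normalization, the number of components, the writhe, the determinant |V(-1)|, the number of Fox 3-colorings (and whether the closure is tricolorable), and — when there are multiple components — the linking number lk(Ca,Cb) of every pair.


V = q^3 + q^5 - q^8
<D> = -A^-8 + A^4 + A^12 (w = +8)
1 component over 10 crossings, w = +8
9 Fox colorings among 3^10, |V(-1)| = 3: tricolorable
why: w = +8 (over 10 crossings) is diagram-only; (-A^3)^(-8) removes it from V


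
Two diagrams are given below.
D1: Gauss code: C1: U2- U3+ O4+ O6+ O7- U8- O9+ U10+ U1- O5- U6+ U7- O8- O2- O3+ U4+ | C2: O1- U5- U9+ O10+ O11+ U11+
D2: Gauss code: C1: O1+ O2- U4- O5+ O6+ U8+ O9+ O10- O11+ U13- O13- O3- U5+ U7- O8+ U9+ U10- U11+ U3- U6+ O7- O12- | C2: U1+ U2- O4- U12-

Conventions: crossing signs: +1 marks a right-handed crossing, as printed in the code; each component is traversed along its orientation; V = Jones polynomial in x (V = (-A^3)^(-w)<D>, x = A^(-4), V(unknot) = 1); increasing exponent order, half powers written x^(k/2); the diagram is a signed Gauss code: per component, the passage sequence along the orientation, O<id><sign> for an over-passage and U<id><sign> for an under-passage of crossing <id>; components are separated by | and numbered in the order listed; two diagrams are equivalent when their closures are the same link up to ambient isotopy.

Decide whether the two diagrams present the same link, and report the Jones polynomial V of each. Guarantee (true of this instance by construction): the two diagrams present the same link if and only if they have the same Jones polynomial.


equivalent: no
V(D1) = -x^(-1/2) - x^(1/2)  (w +1, c 11, <D> = A + A^5)
V(D2) = -x^(-5/2) - x^(-1/2)  (w -1, c 13, <D> = A^-1 + A^7)
why: V(x) takes 2 values over 2 diagrams, fixing the grouping


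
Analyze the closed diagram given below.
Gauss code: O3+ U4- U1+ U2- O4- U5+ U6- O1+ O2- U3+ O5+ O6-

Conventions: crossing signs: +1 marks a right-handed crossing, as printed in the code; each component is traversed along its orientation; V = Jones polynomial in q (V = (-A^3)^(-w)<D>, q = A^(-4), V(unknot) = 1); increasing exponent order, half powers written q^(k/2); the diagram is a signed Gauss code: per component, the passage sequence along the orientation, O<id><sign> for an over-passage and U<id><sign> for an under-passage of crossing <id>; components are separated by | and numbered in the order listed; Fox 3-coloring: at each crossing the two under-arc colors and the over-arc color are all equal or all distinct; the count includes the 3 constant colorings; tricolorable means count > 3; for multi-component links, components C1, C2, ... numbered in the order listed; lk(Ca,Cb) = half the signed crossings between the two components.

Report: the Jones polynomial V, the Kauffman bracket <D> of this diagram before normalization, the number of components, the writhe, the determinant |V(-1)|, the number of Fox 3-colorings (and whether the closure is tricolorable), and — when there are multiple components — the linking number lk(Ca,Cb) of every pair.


Jones polynomial: V(q) = 1
<D> = 1; writhe 0
components 1, writhe 0 (6 crossings)
3-colorings: 3 of 3^6, det 1 — not tricolorable
note: det 1 = |V(-1)|; not divisible by 3, so not tricolorable


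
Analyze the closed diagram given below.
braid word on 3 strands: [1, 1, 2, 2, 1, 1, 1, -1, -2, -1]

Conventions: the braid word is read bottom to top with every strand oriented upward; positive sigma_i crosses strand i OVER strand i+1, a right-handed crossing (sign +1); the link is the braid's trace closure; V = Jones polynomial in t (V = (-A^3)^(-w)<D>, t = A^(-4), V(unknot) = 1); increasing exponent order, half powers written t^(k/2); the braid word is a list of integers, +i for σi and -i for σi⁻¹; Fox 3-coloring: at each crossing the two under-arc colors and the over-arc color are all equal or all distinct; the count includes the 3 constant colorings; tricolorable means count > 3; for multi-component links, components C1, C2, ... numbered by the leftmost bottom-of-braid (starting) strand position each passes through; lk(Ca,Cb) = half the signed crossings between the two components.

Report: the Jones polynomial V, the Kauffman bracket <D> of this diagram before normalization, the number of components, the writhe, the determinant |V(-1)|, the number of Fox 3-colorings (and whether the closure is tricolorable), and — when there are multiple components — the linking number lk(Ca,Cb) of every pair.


V = t - t^2 + 2t^3 - t^4 + t^5 - t^6
<D> = -A^-12 + A^-8 - A^-4 + 2 - A^4 + A^8 (w = +4)
1 component over 10 crossings, w = +4
3 Fox colorings among 3^10, |V(-1)| = 7: not tricolorable
why: inverse pairs cancel, leaving σ1 σ1 σ2 σ2 σ1 σ1 σ2⁻¹ σ1⁻¹


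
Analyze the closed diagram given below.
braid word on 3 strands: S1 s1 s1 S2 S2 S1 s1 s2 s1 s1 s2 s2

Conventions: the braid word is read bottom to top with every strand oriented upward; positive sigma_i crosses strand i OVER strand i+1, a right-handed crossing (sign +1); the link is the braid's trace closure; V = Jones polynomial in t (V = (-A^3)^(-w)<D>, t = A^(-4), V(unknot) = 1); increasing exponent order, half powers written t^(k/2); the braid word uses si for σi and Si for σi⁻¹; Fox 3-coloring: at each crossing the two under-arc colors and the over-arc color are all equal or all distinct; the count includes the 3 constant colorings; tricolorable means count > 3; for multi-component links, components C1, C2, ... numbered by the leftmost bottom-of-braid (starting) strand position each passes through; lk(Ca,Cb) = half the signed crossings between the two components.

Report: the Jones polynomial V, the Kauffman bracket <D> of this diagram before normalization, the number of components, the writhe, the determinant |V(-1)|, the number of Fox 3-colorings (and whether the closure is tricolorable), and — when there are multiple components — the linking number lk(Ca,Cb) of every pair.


V(t) = t - t^2 + 2t^3 - t^4 + t^5 - t^6
bracket: -A^-12 + A^-8 - A^-4 + 2 - A^4 + A^8, w = +4
1 component, writhe +4, over 12 crossings
det 7, colorings 3 of 3^12 — not tricolorable
observation: V spans 5 powers of t: at least 5 crossings in any diagram


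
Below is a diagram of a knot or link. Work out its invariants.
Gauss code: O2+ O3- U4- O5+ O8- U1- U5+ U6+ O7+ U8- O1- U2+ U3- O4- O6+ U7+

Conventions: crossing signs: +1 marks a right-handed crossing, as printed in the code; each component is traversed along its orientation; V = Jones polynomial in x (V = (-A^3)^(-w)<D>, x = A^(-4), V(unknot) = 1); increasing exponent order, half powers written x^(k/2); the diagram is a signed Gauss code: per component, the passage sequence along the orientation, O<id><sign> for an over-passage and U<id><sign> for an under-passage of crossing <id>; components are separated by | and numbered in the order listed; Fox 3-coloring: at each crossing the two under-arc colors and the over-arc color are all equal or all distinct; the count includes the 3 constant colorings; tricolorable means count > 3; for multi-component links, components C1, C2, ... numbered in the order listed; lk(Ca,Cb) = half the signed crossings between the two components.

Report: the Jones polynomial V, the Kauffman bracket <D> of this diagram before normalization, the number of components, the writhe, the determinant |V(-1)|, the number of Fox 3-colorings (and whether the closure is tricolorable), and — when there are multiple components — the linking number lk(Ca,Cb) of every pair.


Jones polynomial: V(x) = x^-2 - x^-1 + 1 - x + x^2
<D> = A^-8 - A^-4 + 1 - A^4 + A^8; writhe 0
components 1, writhe 0 (8 crossings)
3-colorings: 3 of 3^8, det 5 — not tricolorable
note: |V(-1)| = 5: so not tricolorable, since 3 does not divide 5


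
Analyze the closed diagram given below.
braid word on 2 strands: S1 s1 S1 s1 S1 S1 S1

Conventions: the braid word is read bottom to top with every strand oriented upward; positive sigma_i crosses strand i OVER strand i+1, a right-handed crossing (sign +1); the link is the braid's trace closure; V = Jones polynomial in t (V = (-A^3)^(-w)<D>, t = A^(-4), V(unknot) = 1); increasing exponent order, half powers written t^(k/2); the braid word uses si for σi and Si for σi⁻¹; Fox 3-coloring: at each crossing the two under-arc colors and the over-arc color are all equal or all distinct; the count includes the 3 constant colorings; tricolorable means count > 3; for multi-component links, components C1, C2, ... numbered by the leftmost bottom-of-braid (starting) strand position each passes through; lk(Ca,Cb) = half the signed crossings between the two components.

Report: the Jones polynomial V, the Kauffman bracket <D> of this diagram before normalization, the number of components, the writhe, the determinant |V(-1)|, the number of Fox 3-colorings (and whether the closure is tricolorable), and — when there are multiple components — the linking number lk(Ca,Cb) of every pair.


V = -t^-4 + t^-3 + t^-1
<D> = -A^-5 - A^3 + A^7 (w = -3)
1 component over 7 crossings, w = -3
9 Fox colorings among 3^7, |V(-1)| = 3: tricolorable
why: w = -3 (over 7 crossings) is diagram-only; (-A^3)^(3) removes it from V


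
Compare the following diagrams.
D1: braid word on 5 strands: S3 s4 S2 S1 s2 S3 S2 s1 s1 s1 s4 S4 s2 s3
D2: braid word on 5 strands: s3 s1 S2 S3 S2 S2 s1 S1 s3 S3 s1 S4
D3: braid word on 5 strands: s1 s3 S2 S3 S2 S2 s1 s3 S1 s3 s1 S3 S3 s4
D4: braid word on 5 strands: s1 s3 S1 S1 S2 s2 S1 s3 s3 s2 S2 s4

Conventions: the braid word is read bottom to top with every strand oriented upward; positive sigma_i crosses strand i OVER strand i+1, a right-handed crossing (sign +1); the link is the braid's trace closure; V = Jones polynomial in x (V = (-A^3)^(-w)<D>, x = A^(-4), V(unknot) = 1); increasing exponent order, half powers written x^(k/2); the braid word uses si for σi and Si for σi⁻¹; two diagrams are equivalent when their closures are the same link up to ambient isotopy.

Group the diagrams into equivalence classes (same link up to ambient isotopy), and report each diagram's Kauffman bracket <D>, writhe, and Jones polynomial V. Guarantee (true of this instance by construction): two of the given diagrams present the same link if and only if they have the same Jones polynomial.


grouping into links: {D1} | {D2, D3} | {D4}
V(D1) = 1 + x + x^2 + x^3  (w +2, c 14, <D> = A^-6 + A^-2 + A^2 + A^6)
V(D2) = x^-2 + 2 + x^2  [12 crossings, <D> = A^-14 + 2A^-6 + A^2, w = -2]
D3 (bracket A^-8 + 2 + A^8; 14 crossings at w = 0): V = x^-2 + 2 + x^2
V(D4) = x^-2 + x^-1 + 2 + x - x^4  [12 crossings, <D> = -A^-10 + A^2 + 2A^6 + A^10 + A^14, w = +2]
why: V(x) takes 3 values over 4 diagrams, fixing the grouping


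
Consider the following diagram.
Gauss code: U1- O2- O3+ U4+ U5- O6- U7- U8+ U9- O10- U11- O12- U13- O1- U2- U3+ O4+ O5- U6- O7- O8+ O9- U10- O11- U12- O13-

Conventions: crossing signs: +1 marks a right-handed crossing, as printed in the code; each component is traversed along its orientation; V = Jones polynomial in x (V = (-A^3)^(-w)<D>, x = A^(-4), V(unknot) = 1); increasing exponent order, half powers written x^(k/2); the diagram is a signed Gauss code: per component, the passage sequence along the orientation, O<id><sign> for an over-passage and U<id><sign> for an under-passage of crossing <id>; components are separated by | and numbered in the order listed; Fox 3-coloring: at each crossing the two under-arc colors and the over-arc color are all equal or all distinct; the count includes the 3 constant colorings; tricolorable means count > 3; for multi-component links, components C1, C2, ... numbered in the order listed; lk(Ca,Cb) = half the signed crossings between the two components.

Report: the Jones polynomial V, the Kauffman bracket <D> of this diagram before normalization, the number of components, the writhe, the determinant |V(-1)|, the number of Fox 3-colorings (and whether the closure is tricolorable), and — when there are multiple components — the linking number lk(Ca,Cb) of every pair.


V = -x^-10 + x^-9 - x^-8 + x^-7 - x^-6 + x^-5 + x^-3
<D> = -A^-9 - A^-1 + A^3 - A^7 + A^11 - A^15 + A^19 (w = -7)
1 component over 13 crossings, w = -7
3 Fox colorings among 3^13, |V(-1)| = 7: not tricolorable
why: V spans 7 powers of x: at least 7 crossings in any diagram


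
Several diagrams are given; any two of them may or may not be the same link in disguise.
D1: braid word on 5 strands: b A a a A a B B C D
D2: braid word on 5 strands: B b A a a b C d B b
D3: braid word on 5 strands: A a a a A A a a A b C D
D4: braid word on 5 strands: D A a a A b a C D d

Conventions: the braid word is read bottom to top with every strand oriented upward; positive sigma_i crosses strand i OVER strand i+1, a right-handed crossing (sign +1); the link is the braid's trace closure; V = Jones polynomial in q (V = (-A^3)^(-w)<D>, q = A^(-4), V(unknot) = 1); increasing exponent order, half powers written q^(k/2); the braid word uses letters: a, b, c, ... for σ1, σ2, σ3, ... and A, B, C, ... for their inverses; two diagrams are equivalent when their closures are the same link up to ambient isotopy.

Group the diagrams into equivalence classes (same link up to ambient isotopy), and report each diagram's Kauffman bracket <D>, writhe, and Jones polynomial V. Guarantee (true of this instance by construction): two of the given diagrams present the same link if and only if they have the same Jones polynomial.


equivalence classes: {D1, D2, D3, D4}
D1 (bracket A^-6; 10 crossings at w = -2): V = 1
D2 (bracket A^6; 10 crossings at w = +2): V = 1
V(D3) = 1  (w 0, c 12, <D> = 1)
D4 (bracket 1; 10 crossings at w = 0): V = 1
observation: one V(q) for all 4 diagrams — one class (guaranteed)


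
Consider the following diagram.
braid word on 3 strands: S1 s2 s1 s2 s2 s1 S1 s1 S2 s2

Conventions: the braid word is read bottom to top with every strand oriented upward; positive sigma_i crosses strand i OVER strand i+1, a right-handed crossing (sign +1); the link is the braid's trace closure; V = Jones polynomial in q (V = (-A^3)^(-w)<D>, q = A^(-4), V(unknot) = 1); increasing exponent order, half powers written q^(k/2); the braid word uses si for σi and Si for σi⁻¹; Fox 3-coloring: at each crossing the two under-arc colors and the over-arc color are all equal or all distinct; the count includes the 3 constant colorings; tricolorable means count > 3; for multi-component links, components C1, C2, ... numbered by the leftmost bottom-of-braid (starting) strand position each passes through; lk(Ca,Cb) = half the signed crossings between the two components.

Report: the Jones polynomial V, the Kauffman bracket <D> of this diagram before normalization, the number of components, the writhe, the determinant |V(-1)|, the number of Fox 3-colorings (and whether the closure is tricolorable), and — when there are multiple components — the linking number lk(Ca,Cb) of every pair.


V = q + q^3 - q^4
<D> = -A^-4 + 1 + A^8 (w = +4)
1 component over 10 crossings, w = +4
9 Fox colorings among 3^10, |V(-1)| = 3: tricolorable
why: w = +4 shifts under R1 moves; the (-A^3)^(-4) factor cancels that in V


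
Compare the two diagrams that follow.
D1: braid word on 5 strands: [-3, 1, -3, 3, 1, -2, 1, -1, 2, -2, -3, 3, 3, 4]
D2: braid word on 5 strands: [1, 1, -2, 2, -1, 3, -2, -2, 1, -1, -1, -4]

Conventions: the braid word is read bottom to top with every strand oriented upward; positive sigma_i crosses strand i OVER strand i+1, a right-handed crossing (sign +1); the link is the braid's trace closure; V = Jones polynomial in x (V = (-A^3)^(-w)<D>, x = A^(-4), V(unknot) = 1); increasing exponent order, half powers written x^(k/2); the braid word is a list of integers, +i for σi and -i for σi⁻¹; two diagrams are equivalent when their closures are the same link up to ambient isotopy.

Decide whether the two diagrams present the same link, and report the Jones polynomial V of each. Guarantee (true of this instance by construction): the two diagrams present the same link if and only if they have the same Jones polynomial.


same link: no
V(D1) = 1 + x + x^2 + x^3  [14 crossings, <D> = A^-6 + A^-2 + A^2 + A^6, w = +2]
V(D2) = x^-3 + x^-2 + x^-1 + 1  [12 crossings, <D> = A^-6 + A^-2 + A^2 + A^6, w = -2]
insight: 2 values of V(x) split the 2 diagrams


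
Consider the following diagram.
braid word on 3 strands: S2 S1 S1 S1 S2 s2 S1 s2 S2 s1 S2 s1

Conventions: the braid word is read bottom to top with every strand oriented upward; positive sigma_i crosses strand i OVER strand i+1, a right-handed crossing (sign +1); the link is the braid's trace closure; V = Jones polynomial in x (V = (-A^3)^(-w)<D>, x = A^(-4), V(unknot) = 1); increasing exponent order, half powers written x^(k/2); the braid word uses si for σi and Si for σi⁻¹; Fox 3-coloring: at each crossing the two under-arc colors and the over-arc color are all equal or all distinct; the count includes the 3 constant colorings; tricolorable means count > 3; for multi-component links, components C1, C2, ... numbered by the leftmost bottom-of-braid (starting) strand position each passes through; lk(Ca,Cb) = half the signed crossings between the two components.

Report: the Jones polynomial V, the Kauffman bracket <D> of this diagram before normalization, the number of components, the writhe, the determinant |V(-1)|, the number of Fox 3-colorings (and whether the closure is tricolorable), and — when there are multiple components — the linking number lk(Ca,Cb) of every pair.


V(x) = -x^-6 + x^-5 - x^-4 + 2x^-3 - x^-2 + x^-1
bracket: A^-8 - A^-4 + 2 - A^4 + A^8 - A^12, w = -4
1 component, writhe -4, over 12 crossings
det 7, colorings 3 of 3^12 — not tricolorable
observation: w = -4 shifts under R1 moves; the (-A^3)^(4) factor cancels that in V


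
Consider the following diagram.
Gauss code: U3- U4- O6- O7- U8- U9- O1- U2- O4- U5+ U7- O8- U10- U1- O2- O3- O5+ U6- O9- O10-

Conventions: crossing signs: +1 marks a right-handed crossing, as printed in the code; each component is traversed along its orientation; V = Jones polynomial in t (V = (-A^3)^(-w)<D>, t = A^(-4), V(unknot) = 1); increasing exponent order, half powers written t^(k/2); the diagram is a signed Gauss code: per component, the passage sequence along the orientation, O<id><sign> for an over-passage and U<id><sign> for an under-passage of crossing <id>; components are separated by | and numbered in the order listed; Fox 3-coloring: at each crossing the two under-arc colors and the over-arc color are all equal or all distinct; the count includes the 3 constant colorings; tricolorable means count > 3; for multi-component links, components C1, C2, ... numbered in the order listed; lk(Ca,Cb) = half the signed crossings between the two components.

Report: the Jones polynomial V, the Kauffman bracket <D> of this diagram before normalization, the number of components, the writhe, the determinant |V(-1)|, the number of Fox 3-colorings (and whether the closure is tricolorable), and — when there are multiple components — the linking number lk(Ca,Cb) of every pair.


V = -t^-8 + t^-5 + t^-3
<D> = A^-12 + A^-4 - A^8 (w = -8)
1 component over 10 crossings, w = -8
9 Fox colorings among 3^10, |V(-1)| = 3: tricolorable
why: det 3 = |V(-1)|; divisible by 3, so tricolorable


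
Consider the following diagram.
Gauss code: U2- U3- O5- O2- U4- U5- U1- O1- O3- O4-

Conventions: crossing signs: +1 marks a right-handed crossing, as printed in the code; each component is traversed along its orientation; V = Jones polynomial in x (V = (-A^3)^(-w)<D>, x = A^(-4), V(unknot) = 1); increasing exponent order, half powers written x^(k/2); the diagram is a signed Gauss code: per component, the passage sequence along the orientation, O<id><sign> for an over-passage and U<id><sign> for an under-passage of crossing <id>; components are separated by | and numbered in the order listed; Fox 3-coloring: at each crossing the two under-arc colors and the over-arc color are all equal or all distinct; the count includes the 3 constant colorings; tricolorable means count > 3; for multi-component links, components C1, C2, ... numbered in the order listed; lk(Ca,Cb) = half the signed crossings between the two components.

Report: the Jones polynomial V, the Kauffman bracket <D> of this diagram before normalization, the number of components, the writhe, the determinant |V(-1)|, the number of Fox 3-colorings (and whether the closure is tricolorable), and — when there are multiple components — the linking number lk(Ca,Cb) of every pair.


V = -x^-4 + x^-3 + x^-1
<D> = -A^-11 - A^-3 + A (w = -5)
1 component over 5 crossings, w = -5
9 Fox colorings among 3^5, |V(-1)| = 3: tricolorable
why: w = -5 shifts under R1 moves; the (-A^3)^(5) factor cancels that in V
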